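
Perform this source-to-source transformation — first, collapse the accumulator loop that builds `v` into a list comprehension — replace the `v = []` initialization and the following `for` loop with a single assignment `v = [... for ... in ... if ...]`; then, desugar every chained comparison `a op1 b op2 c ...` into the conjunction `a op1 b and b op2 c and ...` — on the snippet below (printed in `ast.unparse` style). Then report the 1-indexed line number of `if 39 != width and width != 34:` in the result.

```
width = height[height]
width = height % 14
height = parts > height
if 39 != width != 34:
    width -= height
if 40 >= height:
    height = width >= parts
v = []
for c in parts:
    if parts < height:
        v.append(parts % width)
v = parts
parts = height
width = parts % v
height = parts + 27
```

Transformed code:
width = height[height]
width = height % 14
height = parts > height
if 39 != width and width != 34:
    width -= height
if 40 >= height:
    height = width >= parts
v = [parts % width for c in parts if parts < height]
v = parts
parts = height
width = parts % v
height = parts + 27

4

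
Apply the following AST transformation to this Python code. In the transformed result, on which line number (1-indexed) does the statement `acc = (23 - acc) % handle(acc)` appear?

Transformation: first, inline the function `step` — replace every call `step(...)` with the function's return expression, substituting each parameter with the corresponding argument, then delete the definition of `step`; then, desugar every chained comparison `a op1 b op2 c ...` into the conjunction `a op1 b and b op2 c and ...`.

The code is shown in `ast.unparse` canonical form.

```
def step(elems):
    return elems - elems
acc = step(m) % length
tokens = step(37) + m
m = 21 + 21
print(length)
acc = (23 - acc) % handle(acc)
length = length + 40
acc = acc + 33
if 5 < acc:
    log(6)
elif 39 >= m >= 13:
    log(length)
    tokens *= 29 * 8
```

5

Transformed code:
acc = (m - m) % length
tokens = 37 - 37 + m
m = 21 + 21
print(length)
acc = (23 - acc) % handle(acc)
length = length + 40
acc = acc + 33
if 5 < acc:
    log(6)
elif 39 >= m and m >= 13:
    log(length)
    tokens *= 29 * 8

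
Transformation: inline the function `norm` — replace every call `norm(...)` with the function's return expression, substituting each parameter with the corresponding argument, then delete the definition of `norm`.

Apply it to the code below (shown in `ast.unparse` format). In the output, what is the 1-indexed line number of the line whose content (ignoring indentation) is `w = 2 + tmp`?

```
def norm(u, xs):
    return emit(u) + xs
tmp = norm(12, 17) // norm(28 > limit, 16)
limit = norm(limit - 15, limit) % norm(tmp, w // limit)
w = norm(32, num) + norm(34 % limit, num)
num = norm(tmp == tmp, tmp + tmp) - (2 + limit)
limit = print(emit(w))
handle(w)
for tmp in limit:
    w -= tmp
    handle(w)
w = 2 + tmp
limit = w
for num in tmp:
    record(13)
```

10

Transformed code:
tmp = (emit(12) + 17) // (emit(28 > limit) + 16)
limit = (emit(limit - 15) + limit) % (emit(tmp) + w // limit)
w = emit(32) + num + (emit(34 % limit) + num)
num = emit(tmp == tmp) + (tmp + tmp) - (2 + limit)
limit = print(emit(w))
handle(w)
for tmp in limit:
    w -= tmp
    handle(w)
w = 2 + tmp
limit = w
for num in tmp:
    record(13)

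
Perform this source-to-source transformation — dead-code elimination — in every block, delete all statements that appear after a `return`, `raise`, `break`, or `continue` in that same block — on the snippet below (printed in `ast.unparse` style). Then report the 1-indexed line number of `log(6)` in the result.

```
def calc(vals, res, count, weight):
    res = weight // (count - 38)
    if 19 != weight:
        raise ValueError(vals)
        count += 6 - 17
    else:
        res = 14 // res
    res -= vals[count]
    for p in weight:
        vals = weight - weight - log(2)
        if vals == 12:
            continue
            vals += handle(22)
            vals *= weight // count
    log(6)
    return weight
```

12

Transformed code:
def calc(vals, res, count, weight):
    res = weight // (count - 38)
    if 19 != weight:
        raise ValueError(vals)
    else:
        res = 14 // res
    res -= vals[count]
    for p in weight:
        vals = weight - weight - log(2)
        if vals == 12:
            continue
    log(6)
    return weight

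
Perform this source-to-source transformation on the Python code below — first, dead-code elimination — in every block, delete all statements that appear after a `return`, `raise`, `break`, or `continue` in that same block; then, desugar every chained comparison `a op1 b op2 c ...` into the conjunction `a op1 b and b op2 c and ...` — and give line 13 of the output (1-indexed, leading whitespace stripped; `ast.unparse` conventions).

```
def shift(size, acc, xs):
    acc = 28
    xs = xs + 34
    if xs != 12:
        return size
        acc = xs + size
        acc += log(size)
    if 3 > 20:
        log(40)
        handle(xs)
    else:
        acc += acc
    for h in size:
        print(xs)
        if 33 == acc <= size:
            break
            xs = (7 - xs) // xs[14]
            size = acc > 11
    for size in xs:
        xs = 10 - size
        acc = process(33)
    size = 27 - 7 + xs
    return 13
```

if 33 == acc and acc <= size:

Transformed code:
def shift(size, acc, xs):
    acc = 28
    xs = xs + 34
    if xs != 12:
        return size
    if 3 > 20:
        log(40)
        handle(xs)
    else:
        acc += acc
    for h in size:
        print(xs)
        if 33 == acc and acc <= size:
            break
    for size in xs:
        xs = 10 - size
        acc = process(33)
    size = 27 - 7 + xs
    return 13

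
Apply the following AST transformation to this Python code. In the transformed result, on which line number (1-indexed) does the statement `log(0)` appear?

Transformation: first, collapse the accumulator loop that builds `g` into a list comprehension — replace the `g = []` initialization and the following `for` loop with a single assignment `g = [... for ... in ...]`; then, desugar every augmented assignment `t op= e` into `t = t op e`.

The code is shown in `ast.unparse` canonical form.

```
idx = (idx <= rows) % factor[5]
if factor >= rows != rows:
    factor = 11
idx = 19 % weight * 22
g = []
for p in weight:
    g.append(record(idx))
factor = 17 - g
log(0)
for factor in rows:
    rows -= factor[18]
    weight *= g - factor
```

Transformed code:
idx = (idx <= rows) % factor[5]
if factor >= rows != rows:
    factor = 11
idx = 19 % weight * 22
g = [record(idx) for p in weight]
factor = 17 - g
log(0)
for factor in rows:
    rows = rows - factor[18]
    weight = weight * (g - factor)

7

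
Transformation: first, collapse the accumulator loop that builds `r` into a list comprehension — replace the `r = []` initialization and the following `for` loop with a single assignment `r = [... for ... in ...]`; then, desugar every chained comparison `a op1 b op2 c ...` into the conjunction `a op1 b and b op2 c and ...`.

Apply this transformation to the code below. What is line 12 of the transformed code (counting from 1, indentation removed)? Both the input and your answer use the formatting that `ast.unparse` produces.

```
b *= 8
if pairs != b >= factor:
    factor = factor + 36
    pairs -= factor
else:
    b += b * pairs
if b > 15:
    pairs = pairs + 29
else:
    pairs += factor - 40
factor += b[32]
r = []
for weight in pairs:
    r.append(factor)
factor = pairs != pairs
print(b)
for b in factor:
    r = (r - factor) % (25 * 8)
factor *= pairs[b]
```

r = [factor for weight in pairs]

Transformed code:
b *= 8
if pairs != b and b >= factor:
    factor = factor + 36
    pairs -= factor
else:
    b += b * pairs
if b > 15:
    pairs = pairs + 29
else:
    pairs += factor - 40
factor += b[32]
r = [factor for weight in pairs]
factor = pairs != pairs
print(b)
for b in factor:
    r = (r - factor) % (25 * 8)
factor *= pairs[b]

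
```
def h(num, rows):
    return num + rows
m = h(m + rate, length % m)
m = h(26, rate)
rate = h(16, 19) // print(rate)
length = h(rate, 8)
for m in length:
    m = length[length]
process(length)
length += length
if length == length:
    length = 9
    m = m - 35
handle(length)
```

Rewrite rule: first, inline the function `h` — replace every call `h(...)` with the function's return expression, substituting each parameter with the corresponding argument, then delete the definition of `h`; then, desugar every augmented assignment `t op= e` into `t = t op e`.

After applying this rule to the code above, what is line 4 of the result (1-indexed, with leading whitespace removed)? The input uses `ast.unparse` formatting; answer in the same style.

Transformed code:
m = m + rate + length % m
m = 26 + rate
rate = (16 + 19) // print(rate)
length = rate + 8
for m in length:
    m = length[length]
process(length)
length = length + length
if length == length:
    length = 9
    m = m - 35
handle(length)

length = rate + 8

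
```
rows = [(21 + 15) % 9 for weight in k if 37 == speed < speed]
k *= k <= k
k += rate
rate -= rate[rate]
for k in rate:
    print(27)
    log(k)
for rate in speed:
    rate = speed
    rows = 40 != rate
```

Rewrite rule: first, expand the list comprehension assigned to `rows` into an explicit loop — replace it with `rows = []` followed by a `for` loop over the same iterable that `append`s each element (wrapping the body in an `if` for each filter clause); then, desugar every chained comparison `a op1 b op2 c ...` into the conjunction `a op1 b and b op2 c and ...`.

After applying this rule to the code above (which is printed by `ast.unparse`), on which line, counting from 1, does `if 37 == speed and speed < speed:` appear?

Transformed code:
rows = []
for weight in k:
    if 37 == speed and speed < speed:
        rows.append((21 + 15) % 9)
k *= k <= k
k += rate
rate -= rate[rate]
for k in rate:
    print(27)
    log(k)
for rate in speed:
    rate = speed
    rows = 40 != rate

3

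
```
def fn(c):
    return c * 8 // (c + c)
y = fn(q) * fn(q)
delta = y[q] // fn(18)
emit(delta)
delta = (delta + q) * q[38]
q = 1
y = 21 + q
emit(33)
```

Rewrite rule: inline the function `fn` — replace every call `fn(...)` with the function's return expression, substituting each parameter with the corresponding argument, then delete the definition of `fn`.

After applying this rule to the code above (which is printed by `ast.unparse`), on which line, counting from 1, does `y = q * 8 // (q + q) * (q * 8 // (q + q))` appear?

1

Transformed code:
y = q * 8 // (q + q) * (q * 8 // (q + q))
delta = y[q] // (18 * 8 // (18 + 18))
emit(delta)
delta = (delta + q) * q[38]
q = 1
y = 21 + q
emit(33)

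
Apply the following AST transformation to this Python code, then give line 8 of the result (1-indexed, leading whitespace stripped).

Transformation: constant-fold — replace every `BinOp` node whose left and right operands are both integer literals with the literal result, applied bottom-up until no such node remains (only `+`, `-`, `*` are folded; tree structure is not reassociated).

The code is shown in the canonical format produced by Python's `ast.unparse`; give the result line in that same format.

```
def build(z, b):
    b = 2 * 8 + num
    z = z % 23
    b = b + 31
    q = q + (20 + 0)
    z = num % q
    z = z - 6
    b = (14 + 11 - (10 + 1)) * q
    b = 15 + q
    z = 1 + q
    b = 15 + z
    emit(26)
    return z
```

b = 14 * q

Transformed code:
def build(z, b):
    b = 16 + num
    z = z % 23
    b = b + 31
    q = q + 20
    z = num % q
    z = z - 6
    b = 14 * q
    b = 15 + q
    z = 1 + q
    b = 15 + z
    emit(26)
    return z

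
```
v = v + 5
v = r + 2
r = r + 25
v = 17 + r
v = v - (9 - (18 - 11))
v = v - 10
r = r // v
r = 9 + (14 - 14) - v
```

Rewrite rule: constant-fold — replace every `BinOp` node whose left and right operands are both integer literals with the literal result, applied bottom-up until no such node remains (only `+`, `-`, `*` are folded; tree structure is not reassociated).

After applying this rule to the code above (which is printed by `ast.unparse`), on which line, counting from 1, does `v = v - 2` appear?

5

Transformed code:
v = v + 5
v = r + 2
r = r + 25
v = 17 + r
v = v - 2
v = v - 10
r = r // v
r = 9 - v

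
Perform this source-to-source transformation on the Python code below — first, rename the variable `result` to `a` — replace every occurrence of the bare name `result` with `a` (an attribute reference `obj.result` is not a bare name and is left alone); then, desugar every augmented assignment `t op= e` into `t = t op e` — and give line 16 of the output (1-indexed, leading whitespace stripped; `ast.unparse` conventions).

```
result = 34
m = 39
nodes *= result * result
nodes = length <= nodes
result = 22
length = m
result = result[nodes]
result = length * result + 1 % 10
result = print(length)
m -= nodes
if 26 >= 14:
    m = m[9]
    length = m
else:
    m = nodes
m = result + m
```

Transformed code:
a = 34
m = 39
nodes = nodes * (a * a)
nodes = length <= nodes
a = 22
length = m
a = a[nodes]
a = length * a + 1 % 10
a = print(length)
m = m - nodes
if 26 >= 14:
    m = m[9]
    length = m
else:
    m = nodes
m = a + m

m = a + m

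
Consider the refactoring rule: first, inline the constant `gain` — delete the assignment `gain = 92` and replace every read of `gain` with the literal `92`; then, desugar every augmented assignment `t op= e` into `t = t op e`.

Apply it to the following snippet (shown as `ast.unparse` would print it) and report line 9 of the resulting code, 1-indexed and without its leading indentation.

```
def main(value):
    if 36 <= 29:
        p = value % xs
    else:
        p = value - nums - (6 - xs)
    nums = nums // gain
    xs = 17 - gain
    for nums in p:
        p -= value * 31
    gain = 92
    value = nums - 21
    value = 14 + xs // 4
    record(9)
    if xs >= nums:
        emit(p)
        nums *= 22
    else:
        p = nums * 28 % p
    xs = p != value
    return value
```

p = p - value * 31

Transformed code:
def main(value):
    if 36 <= 29:
        p = value % xs
    else:
        p = value - nums - (6 - xs)
    nums = nums // 92
    xs = 17 - 92
    for nums in p:
        p = p - value * 31
    value = nums - 21
    value = 14 + xs // 4
    record(9)
    if xs >= nums:
        emit(p)
        nums = nums * 22
    else:
        p = nums * 28 % p
    xs = p != value
    return value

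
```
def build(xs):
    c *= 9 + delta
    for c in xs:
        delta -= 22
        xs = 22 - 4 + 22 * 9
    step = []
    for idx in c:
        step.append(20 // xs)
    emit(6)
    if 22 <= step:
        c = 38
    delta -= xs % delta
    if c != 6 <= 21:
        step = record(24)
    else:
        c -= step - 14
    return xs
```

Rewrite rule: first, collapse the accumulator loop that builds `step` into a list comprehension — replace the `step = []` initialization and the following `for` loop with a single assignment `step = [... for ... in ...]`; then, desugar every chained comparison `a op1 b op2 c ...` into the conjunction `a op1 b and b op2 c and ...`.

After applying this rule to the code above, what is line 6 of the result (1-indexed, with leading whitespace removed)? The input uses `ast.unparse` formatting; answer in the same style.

step = [20 // xs for idx in c]

Transformed code:
def build(xs):
    c *= 9 + delta
    for c in xs:
        delta -= 22
        xs = 22 - 4 + 22 * 9
    step = [20 // xs for idx in c]
    emit(6)
    if 22 <= step:
        c = 38
    delta -= xs % delta
    if c != 6 and 6 <= 21:
        step = record(24)
    else:
        c -= step - 14
    return xs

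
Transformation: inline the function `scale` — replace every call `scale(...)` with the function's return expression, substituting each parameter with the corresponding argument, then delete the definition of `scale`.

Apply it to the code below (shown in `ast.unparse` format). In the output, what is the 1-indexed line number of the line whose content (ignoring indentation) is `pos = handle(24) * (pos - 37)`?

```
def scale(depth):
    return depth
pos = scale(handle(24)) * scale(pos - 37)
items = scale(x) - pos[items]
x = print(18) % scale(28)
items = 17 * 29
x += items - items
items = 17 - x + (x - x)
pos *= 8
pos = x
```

1

Transformed code:
pos = handle(24) * (pos - 37)
items = x - pos[items]
x = print(18) % 28
items = 17 * 29
x += items - items
items = 17 - x + (x - x)
pos *= 8
pos = x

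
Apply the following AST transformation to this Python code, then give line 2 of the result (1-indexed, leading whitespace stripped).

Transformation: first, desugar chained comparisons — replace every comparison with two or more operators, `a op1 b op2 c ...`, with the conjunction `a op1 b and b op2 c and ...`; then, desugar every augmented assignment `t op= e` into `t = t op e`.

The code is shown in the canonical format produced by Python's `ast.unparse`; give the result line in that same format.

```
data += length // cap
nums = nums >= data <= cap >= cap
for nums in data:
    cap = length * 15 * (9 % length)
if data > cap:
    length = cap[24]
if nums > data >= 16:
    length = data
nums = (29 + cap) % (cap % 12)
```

nums = nums >= data and data <= cap and (cap >= cap)

Transformed code:
data = data + length // cap
nums = nums >= data and data <= cap and (cap >= cap)
for nums in data:
    cap = length * 15 * (9 % length)
if data > cap:
    length = cap[24]
if nums > data and data >= 16:
    length = data
nums = (29 + cap) % (cap % 12)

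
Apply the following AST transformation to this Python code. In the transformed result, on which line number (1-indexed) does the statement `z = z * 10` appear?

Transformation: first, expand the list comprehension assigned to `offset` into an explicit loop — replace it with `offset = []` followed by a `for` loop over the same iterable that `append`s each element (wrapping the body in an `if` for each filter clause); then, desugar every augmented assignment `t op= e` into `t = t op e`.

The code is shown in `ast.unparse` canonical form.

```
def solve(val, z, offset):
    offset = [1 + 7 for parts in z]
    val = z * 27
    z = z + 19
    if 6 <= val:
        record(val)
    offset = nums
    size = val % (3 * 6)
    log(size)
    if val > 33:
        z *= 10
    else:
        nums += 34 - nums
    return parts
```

Transformed code:
def solve(val, z, offset):
    offset = []
    for parts in z:
        offset.append(1 + 7)
    val = z * 27
    z = z + 19
    if 6 <= val:
        record(val)
    offset = nums
    size = val % (3 * 6)
    log(size)
    if val > 33:
        z = z * 10
    else:
        nums = nums + (34 - nums)
    return parts

13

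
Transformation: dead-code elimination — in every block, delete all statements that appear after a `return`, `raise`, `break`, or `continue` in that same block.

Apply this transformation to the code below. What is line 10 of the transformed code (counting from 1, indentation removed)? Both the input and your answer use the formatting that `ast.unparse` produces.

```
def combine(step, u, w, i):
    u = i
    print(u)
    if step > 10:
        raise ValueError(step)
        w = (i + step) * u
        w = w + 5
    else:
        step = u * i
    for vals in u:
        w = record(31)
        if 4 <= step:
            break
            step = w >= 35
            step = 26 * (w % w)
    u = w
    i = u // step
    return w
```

if 4 <= step:

Transformed code:
def combine(step, u, w, i):
    u = i
    print(u)
    if step > 10:
        raise ValueError(step)
    else:
        step = u * i
    for vals in u:
        w = record(31)
        if 4 <= step:
            break
    u = w
    i = u // step
    return w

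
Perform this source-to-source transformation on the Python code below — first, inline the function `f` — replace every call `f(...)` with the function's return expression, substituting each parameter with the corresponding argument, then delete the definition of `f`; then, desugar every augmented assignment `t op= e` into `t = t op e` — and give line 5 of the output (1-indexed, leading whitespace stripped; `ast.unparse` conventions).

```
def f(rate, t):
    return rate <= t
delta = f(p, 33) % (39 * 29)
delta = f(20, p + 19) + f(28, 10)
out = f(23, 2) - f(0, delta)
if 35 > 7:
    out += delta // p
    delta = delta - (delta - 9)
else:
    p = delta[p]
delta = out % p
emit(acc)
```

Transformed code:
delta = (p <= 33) % (39 * 29)
delta = (20 <= p + 19) + (28 <= 10)
out = (23 <= 2) - (0 <= delta)
if 35 > 7:
    out = out + delta // p
    delta = delta - (delta - 9)
else:
    p = delta[p]
delta = out % p
emit(acc)

out = out + delta // p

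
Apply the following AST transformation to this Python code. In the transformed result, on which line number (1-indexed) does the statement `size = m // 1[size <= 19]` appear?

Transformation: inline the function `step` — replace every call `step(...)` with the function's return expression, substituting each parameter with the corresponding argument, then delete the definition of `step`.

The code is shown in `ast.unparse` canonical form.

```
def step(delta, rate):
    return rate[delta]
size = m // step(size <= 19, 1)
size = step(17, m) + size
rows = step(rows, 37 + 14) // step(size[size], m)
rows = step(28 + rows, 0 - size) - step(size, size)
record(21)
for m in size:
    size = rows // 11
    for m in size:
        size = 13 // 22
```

1

Transformed code:
size = m // 1[size <= 19]
size = m[17] + size
rows = (37 + 14)[rows] // m[size[size]]
rows = (0 - size)[28 + rows] - size[size]
record(21)
for m in size:
    size = rows // 11
    for m in size:
        size = 13 // 22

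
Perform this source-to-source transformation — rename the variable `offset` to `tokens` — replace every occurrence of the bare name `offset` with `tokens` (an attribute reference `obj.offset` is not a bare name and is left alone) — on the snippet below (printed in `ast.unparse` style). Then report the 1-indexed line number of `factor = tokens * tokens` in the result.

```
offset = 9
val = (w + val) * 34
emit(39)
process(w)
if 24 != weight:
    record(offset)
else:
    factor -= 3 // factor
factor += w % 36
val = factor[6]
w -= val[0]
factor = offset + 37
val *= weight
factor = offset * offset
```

14

Transformed code:
tokens = 9
val = (w + val) * 34
emit(39)
process(w)
if 24 != weight:
    record(tokens)
else:
    factor -= 3 // factor
factor += w % 36
val = factor[6]
w -= val[0]
factor = tokens + 37
val *= weight
factor = tokens * tokens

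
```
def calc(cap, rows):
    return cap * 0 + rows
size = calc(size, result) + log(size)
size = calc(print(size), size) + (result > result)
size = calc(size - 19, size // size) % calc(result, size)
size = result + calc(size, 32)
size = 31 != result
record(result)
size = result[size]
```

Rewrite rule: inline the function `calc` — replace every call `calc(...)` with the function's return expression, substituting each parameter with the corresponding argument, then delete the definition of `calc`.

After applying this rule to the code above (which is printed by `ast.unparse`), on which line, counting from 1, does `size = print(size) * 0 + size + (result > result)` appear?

Transformed code:
size = size * 0 + result + log(size)
size = print(size) * 0 + size + (result > result)
size = ((size - 19) * 0 + size // size) % (result * 0 + size)
size = result + (size * 0 + 32)
size = 31 != result
record(result)
size = result[size]

2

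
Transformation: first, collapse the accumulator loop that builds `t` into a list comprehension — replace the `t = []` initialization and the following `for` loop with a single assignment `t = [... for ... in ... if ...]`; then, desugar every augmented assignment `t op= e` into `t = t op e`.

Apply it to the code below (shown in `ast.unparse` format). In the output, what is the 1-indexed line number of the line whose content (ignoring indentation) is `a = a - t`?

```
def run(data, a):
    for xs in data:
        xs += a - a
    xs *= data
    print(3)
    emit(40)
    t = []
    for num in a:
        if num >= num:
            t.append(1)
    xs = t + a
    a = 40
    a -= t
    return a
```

10

Transformed code:
def run(data, a):
    for xs in data:
        xs = xs + (a - a)
    xs = xs * data
    print(3)
    emit(40)
    t = [1 for num in a if num >= num]
    xs = t + a
    a = 40
    a = a - t
    return a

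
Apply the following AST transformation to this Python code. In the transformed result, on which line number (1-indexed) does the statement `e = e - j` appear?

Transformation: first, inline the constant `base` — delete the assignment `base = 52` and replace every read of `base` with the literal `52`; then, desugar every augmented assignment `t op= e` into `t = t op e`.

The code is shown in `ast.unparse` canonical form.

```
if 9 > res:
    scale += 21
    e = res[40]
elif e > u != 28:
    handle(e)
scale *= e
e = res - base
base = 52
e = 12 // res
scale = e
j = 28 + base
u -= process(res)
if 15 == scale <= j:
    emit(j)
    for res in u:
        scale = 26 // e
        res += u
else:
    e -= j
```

18

Transformed code:
if 9 > res:
    scale = scale + 21
    e = res[40]
elif e > u != 28:
    handle(e)
scale = scale * e
e = res - 52
e = 12 // res
scale = e
j = 28 + 52
u = u - process(res)
if 15 == scale <= j:
    emit(j)
    for res in u:
        scale = 26 // e
        res = res + u
else:
    e = e - j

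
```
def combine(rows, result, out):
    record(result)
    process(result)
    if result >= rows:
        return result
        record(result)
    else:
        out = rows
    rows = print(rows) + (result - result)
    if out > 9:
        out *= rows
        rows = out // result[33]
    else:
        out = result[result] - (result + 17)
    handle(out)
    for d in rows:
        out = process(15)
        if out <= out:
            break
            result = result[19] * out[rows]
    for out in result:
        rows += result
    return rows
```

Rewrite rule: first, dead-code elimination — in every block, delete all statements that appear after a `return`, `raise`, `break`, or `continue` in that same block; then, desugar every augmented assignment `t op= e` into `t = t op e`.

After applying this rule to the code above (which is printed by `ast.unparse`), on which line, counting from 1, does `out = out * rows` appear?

10

Transformed code:
def combine(rows, result, out):
    record(result)
    process(result)
    if result >= rows:
        return result
    else:
        out = rows
    rows = print(rows) + (result - result)
    if out > 9:
        out = out * rows
        rows = out // result[33]
    else:
        out = result[result] - (result + 17)
    handle(out)
    for d in rows:
        out = process(15)
        if out <= out:
            break
    for out in result:
        rows = rows + result
    return rows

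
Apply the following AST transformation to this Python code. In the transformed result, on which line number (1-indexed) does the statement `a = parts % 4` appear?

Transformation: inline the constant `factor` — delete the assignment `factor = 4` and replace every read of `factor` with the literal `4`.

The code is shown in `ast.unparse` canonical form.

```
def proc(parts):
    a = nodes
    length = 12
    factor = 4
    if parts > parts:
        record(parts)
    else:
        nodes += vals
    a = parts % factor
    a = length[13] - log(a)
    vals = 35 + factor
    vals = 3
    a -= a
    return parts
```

8

Transformed code:
def proc(parts):
    a = nodes
    length = 12
    if parts > parts:
        record(parts)
    else:
        nodes += vals
    a = parts % 4
    a = length[13] - log(a)
    vals = 35 + 4
    vals = 3
    a -= a
    return parts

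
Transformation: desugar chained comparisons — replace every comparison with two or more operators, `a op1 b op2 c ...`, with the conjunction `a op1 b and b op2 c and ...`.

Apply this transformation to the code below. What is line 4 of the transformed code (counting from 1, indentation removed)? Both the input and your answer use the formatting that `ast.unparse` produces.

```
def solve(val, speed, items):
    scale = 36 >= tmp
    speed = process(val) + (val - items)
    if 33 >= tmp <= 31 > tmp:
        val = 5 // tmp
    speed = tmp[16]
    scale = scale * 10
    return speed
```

Transformed code:
def solve(val, speed, items):
    scale = 36 >= tmp
    speed = process(val) + (val - items)
    if 33 >= tmp and tmp <= 31 and (31 > tmp):
        val = 5 // tmp
    speed = tmp[16]
    scale = scale * 10
    return speed

if 33 >= tmp and tmp <= 31 and (31 > tmp):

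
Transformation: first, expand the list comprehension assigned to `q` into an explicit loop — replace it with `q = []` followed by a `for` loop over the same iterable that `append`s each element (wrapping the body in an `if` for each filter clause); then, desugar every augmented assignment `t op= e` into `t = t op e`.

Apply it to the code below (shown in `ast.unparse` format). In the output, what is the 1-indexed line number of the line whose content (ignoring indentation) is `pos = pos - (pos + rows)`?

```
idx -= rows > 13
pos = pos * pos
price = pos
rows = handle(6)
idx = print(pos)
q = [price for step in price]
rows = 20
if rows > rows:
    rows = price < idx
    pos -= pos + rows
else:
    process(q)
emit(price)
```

Transformed code:
idx = idx - (rows > 13)
pos = pos * pos
price = pos
rows = handle(6)
idx = print(pos)
q = []
for step in price:
    q.append(price)
rows = 20
if rows > rows:
    rows = price < idx
    pos = pos - (pos + rows)
else:
    process(q)
emit(price)

12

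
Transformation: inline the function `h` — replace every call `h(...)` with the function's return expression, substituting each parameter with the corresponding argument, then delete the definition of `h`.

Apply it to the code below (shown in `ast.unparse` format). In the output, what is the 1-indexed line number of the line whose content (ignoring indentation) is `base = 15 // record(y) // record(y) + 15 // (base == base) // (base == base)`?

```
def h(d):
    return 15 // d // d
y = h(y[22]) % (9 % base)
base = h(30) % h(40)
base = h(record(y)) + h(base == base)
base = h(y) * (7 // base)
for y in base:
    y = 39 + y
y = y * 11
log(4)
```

Transformed code:
y = 15 // y[22] // y[22] % (9 % base)
base = 15 // 30 // 30 % (15 // 40 // 40)
base = 15 // record(y) // record(y) + 15 // (base == base) // (base == base)
base = 15 // y // y * (7 // base)
for y in base:
    y = 39 + y
y = y * 11
log(4)

3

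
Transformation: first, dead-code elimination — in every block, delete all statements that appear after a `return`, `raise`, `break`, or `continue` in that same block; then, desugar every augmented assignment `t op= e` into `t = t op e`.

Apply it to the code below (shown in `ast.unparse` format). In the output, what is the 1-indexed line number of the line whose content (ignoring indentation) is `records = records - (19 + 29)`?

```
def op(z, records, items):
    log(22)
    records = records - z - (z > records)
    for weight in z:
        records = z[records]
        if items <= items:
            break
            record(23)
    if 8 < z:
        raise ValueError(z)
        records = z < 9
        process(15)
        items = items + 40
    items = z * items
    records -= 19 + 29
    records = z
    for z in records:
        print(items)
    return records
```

11

Transformed code:
def op(z, records, items):
    log(22)
    records = records - z - (z > records)
    for weight in z:
        records = z[records]
        if items <= items:
            break
    if 8 < z:
        raise ValueError(z)
    items = z * items
    records = records - (19 + 29)
    records = z
    for z in records:
        print(items)
    return records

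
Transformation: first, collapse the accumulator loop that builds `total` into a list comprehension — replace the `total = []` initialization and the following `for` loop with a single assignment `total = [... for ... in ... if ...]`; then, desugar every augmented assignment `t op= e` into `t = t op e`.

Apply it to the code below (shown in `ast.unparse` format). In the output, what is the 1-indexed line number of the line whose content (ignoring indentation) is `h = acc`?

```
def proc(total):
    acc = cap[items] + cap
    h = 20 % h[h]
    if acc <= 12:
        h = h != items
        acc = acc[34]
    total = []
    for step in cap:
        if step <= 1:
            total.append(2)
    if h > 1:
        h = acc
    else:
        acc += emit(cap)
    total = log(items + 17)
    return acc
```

Transformed code:
def proc(total):
    acc = cap[items] + cap
    h = 20 % h[h]
    if acc <= 12:
        h = h != items
        acc = acc[34]
    total = [2 for step in cap if step <= 1]
    if h > 1:
        h = acc
    else:
        acc = acc + emit(cap)
    total = log(items + 17)
    return acc

9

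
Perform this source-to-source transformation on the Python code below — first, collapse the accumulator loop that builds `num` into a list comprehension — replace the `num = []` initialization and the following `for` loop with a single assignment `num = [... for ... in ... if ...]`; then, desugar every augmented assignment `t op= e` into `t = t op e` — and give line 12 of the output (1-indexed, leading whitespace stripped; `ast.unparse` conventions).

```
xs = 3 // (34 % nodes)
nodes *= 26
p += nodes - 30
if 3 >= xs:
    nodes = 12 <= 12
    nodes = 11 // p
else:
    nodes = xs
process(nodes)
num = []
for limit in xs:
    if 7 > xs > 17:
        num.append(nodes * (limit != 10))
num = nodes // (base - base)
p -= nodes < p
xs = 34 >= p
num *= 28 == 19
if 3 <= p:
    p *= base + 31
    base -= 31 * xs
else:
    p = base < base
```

Transformed code:
xs = 3 // (34 % nodes)
nodes = nodes * 26
p = p + (nodes - 30)
if 3 >= xs:
    nodes = 12 <= 12
    nodes = 11 // p
else:
    nodes = xs
process(nodes)
num = [nodes * (limit != 10) for limit in xs if 7 > xs > 17]
num = nodes // (base - base)
p = p - (nodes < p)
xs = 34 >= p
num = num * (28 == 19)
if 3 <= p:
    p = p * (base + 31)
    base = base - 31 * xs
else:
    p = base < base

p = p - (nodes < p)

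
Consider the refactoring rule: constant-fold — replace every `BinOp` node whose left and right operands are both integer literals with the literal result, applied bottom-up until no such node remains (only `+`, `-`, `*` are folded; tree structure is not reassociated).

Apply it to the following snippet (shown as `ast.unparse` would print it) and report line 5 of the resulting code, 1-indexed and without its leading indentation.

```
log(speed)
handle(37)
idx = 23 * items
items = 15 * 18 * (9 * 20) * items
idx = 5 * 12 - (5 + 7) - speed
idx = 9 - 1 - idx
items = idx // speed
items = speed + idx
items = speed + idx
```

Transformed code:
log(speed)
handle(37)
idx = 23 * items
items = 48600 * items
idx = 48 - speed
idx = 8 - idx
items = idx // speed
items = speed + idx
items = speed + idx

idx = 48 - speed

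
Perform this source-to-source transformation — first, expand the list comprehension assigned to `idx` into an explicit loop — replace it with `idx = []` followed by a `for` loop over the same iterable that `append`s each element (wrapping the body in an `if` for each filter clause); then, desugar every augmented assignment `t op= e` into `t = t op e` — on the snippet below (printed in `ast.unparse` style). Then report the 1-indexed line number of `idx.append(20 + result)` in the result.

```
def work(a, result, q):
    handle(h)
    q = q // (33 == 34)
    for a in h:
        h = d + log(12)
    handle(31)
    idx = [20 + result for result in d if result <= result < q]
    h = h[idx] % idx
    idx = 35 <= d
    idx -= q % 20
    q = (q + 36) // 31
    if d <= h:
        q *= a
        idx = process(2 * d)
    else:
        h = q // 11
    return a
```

Transformed code:
def work(a, result, q):
    handle(h)
    q = q // (33 == 34)
    for a in h:
        h = d + log(12)
    handle(31)
    idx = []
    for result in d:
        if result <= result < q:
            idx.append(20 + result)
    h = h[idx] % idx
    idx = 35 <= d
    idx = idx - q % 20
    q = (q + 36) // 31
    if d <= h:
        q = q * a
        idx = process(2 * d)
    else:
        h = q // 11
    return a

10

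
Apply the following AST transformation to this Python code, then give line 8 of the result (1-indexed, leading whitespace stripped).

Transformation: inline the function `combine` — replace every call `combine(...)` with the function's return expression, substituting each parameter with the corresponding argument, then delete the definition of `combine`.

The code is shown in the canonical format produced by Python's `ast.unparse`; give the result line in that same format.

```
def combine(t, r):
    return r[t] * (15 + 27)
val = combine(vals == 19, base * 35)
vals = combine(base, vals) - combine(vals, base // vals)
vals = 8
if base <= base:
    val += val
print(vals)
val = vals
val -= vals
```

val -= vals

Transformed code:
val = (base * 35)[vals == 19] * (15 + 27)
vals = vals[base] * (15 + 27) - (base // vals)[vals] * (15 + 27)
vals = 8
if base <= base:
    val += val
print(vals)
val = vals
val -= vals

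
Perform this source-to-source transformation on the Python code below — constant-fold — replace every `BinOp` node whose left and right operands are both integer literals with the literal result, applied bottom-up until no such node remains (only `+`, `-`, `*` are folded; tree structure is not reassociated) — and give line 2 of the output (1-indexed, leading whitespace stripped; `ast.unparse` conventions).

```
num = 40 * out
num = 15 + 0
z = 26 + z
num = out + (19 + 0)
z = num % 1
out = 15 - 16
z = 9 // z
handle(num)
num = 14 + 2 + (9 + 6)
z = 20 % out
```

Transformed code:
num = 40 * out
num = 15
z = 26 + z
num = out + 19
z = num % 1
out = -1
z = 9 // z
handle(num)
num = 31
z = 20 % out

num = 15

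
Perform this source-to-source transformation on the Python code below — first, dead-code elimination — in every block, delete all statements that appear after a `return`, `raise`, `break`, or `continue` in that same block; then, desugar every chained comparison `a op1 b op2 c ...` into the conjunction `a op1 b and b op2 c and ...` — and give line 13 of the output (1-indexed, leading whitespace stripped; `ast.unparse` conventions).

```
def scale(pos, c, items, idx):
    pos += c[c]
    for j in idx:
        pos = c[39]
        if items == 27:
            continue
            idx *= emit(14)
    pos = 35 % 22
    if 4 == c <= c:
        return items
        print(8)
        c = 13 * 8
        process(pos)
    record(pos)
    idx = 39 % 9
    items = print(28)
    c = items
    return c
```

c = items

Transformed code:
def scale(pos, c, items, idx):
    pos += c[c]
    for j in idx:
        pos = c[39]
        if items == 27:
            continue
    pos = 35 % 22
    if 4 == c and c <= c:
        return items
    record(pos)
    idx = 39 % 9
    items = print(28)
    c = items
    return c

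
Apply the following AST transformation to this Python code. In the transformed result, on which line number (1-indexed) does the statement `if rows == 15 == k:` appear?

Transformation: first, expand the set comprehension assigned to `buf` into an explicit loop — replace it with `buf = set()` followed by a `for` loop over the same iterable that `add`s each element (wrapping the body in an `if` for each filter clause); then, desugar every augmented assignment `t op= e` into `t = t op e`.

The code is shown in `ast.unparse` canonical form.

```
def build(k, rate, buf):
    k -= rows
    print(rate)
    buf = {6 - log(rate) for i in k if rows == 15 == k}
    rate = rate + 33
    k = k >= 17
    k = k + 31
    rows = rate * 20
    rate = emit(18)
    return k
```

6

Transformed code:
def build(k, rate, buf):
    k = k - rows
    print(rate)
    buf = set()
    for i in k:
        if rows == 15 == k:
            buf.add(6 - log(rate))
    rate = rate + 33
    k = k >= 17
    k = k + 31
    rows = rate * 20
    rate = emit(18)
    return k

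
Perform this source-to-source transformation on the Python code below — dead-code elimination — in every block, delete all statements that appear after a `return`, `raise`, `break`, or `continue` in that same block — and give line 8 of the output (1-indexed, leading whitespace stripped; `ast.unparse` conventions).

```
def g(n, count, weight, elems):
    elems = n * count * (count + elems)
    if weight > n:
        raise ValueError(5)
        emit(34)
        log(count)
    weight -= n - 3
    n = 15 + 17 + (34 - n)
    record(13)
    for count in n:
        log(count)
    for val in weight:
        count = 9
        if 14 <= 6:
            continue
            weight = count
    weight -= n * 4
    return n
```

for count in n:

Transformed code:
def g(n, count, weight, elems):
    elems = n * count * (count + elems)
    if weight > n:
        raise ValueError(5)
    weight -= n - 3
    n = 15 + 17 + (34 - n)
    record(13)
    for count in n:
        log(count)
    for val in weight:
        count = 9
        if 14 <= 6:
            continue
    weight -= n * 4
    return n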